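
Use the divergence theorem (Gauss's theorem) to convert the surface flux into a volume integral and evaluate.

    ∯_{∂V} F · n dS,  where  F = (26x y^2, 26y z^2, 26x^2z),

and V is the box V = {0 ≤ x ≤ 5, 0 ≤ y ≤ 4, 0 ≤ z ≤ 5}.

By the divergence theorem,

    ∯_{∂V} F · n dS = ∭_V (∇ · F) dV.

Compute the divergence:
    ∇ · F = ∂F_x/∂x + ∂F_y/∂y + ∂F_z/∂z = 26y^2 + 26z^2 + 26x^2 = 26x^2 + 26y^2 + 26z^2.

V is a rectangular box, so dV = dx dy dz with 0 ≤ x ≤ 5, 0 ≤ y ≤ 4, 0 ≤ z ≤ 5.

Integrate (26x^2 + 26y^2 + 26z^2) over V as an iterated integral:

    ∭_V (∇·F) dV = ∫_0^{5} ∫_0^{4} ∫_0^{5} (26x^2 + 26y^2 + 26z^2) dz dy dx.

Inner (z from 0 to 5): 130x^2 + 130y^2 + 3250/3.
Middle (y from 0 to 4): 520x^2 + 21320/3.
Outer (x from 0 to 5): 57200.

Therefore ∯_{∂V} F · n dS = 57200.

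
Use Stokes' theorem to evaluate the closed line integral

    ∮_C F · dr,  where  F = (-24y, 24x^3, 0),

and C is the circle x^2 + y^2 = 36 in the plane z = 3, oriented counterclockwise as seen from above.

Let S be the flat disk x^2 + y^2 ≤ 36 in the plane z = 3, with upward unit normal n̂ = ẑ. By Stokes' theorem,

    ∮_C F · dr = ∬_S (∇ × F) · n̂ dS = ∬_D (curl F)_z dA,

where D is the disk x^2 + y^2 ≤ 36.

Compute the curl of F = (-24y, 24x^3, 0):
    (∇ × F)_x = ∂F_z/∂y - ∂F_y/∂z = 0,
    (∇ × F)_y = ∂F_x/∂z - ∂F_z/∂x = 0,
    (∇ × F)_z = ∂F_y/∂x - ∂F_x/∂y = 72x^2 + 24.

On z = 3, (curl F)_z = 72x^2 + 24.

Convert to polar (x = r cos θ, y = r sin θ, dA = r dr dθ); the integrand becomes 72r^2cos(θ)^2 + 24, so

    ∬_D (curl F)_z dA = ∫_0^{2π} ∫_0^{6} (72r^2cos(θ)^2 + 24) · r dr dθ.

Inner (r from 0 to 6): 23328cos(θ)^2 + 432.
Outer (θ from 0 to 2π): 24192π.

Therefore ∮_C F · dr = 24192π.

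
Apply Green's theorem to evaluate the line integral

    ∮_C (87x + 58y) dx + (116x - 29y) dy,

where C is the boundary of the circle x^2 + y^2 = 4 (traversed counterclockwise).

Green's theorem converts the closed line integral into a double integral over the enclosed region D:

    ∮_C P dx + Q dy = ∬_D (∂Q/∂x - ∂P/∂y) dA.

Here P = 87x + 58y, Q = 116x - 29y, so

    ∂Q/∂x = 116,    ∂P/∂y = 58,
    ∂Q/∂x - ∂P/∂y = 58.

D is the region x^2 + y^2 ≤ 4. Evaluating the double integral:

In polar coordinates (x = r cos θ, y = r sin θ, dA = r dr dθ) the integrand becomes 58, so

    ∬_D (58) dA = ∫_0^{2π} ∫_0^{2} (58) · r dr dθ.

Inner (r from 0 to 2): 116.
Outer (θ from 0 to 2π): 232π.

Therefore ∮_C P dx + Q dy = 232π.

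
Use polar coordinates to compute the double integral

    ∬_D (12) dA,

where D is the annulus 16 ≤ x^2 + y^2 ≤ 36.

The region D is 4 ≤ r ≤ 6, 0 ≤ θ ≤ 2π in polar coordinates, where x = r cos(θ), y = r sin(θ), and dA = r dr dθ.

Under the substitution, the integrand becomes 12, so

    ∬_D (12) dA = ∫_{0}^{2π} ∫_{4}^{6} (12) · r dr dθ.

Inner integral (in r): ∫_{4}^{6} (12) · r dr = 120.

Outer integral (in θ): ∫_{0}^{2π} (120) dθ = 240π.

Therefore ∬_D (12) dA = 240π.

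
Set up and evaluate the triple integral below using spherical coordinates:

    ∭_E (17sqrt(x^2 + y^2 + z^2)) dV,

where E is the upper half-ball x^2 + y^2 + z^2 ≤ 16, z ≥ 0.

In spherical coordinates, x = ρ sin(φ) cos(θ), y = ρ sin(φ) sin(θ), z = ρ cos(φ), and dV = ρ^2 sin(φ) dρ dφ dθ.

The integrand becomes 17ρ, so

    ∭_E (17sqrt(x^2 + y^2 + z^2)) dV = ∫_{0}^{2π} ∫_{0}^{π/2} ∫_{0}^{4} (17ρ) · ρ^2 sin(φ) dρ dφ dθ.

Inner (ρ): 1088sin(φ).
Middle (φ): 1088.
Outer (θ): 2176π.

Therefore the triple integral equals 2176π.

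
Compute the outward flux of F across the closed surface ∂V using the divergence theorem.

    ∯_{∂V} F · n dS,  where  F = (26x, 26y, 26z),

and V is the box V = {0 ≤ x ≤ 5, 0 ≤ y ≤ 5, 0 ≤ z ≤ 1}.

By the divergence theorem,

    ∯_{∂V} F · n dS = ∭_V (∇ · F) dV.

Compute the divergence:
    ∇ · F = ∂F_x/∂x + ∂F_y/∂y + ∂F_z/∂z = 26 + 26 + 26 = 78.

V is a rectangular box, so dV = dx dy dz with 0 ≤ x ≤ 5, 0 ≤ y ≤ 5, 0 ≤ z ≤ 1.

Integrate (78) over V as an iterated integral:

    ∭_V (∇·F) dV = ∫_0^{5} ∫_0^{5} ∫_0^{1} (78) dz dy dx.

Inner (z from 0 to 1): 78.
Middle (y from 0 to 5): 390.
Outer (x from 0 to 5): 1950.

Therefore ∯_{∂V} F · n dS = 1950.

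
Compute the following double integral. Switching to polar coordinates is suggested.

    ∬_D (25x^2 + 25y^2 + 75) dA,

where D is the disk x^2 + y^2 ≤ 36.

The region D is 0 ≤ r ≤ 6, 0 ≤ θ ≤ 2π in polar coordinates, where x = r cos(θ), y = r sin(θ), and dA = r dr dθ.

Under the substitution, the integrand becomes 25r^2 + 75, so

    ∬_D (25x^2 + 25y^2 + 75) dA = ∫_{0}^{2π} ∫_{0}^{6} (25r^2 + 75) · r dr dθ.

Inner integral (in r): ∫_{0}^{6} (25r^2 + 75) · r dr = 9450.

Outer integral (in θ): ∫_{0}^{2π} (9450) dθ = 18900π.

Therefore ∬_D (25x^2 + 25y^2 + 75) dA = 18900π.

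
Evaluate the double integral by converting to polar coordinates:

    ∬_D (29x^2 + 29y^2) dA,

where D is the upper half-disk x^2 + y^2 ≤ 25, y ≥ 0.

The region D is 0 ≤ r ≤ 5, 0 ≤ θ ≤ π in polar coordinates, where x = r cos(θ), y = r sin(θ), and dA = r dr dθ.

Under the substitution, the integrand becomes 29r^2, so

    ∬_D (29x^2 + 29y^2) dA = ∫_{0}^{π} ∫_{0}^{5} (29r^2) · r dr dθ.

Inner integral (in r): ∫_{0}^{5} (29r^2) · r dr = 18125/4.

Outer integral (in θ): ∫_{0}^{π} (18125/4) dθ = 18125π/4.

Therefore ∬_D (29x^2 + 29y^2) dA = 18125π/4.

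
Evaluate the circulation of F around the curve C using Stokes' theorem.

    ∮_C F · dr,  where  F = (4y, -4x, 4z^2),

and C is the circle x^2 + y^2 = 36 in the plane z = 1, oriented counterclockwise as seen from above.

Let S be the flat disk x^2 + y^2 ≤ 36 in the plane z = 1, with upward unit normal n̂ = ẑ. By Stokes' theorem,

    ∮_C F · dr = ∬_S (∇ × F) · n̂ dS = ∬_D (curl F)_z dA,

where D is the disk x^2 + y^2 ≤ 36.

Compute the curl of F = (4y, -4x, 4z^2):
    (∇ × F)_x = ∂F_z/∂y - ∂F_y/∂z = 0,
    (∇ × F)_y = ∂F_x/∂z - ∂F_z/∂x = 0,
    (∇ × F)_z = ∂F_y/∂x - ∂F_x/∂y = -8.

On z = 1, (curl F)_z = -8.

Convert to polar (x = r cos θ, y = r sin θ, dA = r dr dθ); the integrand becomes -8, so

    ∬_D (curl F)_z dA = ∫_0^{2π} ∫_0^{6} (-8) · r dr dθ.

Inner (r from 0 to 6): -144.
Outer (θ from 0 to 2π): -288π.

Therefore ∮_C F · dr = -288π.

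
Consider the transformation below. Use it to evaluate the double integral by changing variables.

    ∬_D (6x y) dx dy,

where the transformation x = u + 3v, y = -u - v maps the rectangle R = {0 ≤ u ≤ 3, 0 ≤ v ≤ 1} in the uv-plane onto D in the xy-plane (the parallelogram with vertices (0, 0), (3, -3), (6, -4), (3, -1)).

Compute the Jacobian determinant of (x, y) with respect to (u, v):

    ∂(x,y)/∂(u,v) = | 1  3 | = (1)(-1) - (3)(-1) = 2.
                   | -1  -1 |

Its absolute value is |J| = 2 (the area scaling factor).

Substituting x = u + 3v, y = -u - v into the integrand,

    6x y → -6u^2 - 24u v - 18v^2,

so the integral becomes

    ∬_R (-6u^2 - 24u v - 18v^2) · |J| du dv = ∫_0^3 ∫_0^1 (-12u^2 - 48u v - 36v^2) dv du.

Inner (v): -12u^2 - 24u - 12.
Outer (u): -252.

Therefore ∬_D (6x y) dx dy = -252.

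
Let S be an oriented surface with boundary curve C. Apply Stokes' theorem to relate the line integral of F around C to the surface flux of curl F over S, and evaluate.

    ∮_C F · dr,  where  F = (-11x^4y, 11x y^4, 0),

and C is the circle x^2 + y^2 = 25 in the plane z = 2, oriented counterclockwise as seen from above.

Let S be the flat disk x^2 + y^2 ≤ 25 in the plane z = 2, with upward unit normal n̂ = ẑ. By Stokes' theorem,

    ∮_C F · dr = ∬_S (∇ × F) · n̂ dS = ∬_D (curl F)_z dA,

where D is the disk x^2 + y^2 ≤ 25.

Compute the curl of F = (-11x^4y, 11x y^4, 0):
    (∇ × F)_x = ∂F_z/∂y - ∂F_y/∂z = 0,
    (∇ × F)_y = ∂F_x/∂z - ∂F_z/∂x = 0,
    (∇ × F)_z = ∂F_y/∂x - ∂F_x/∂y = 11x^4 + 11y^4.

On z = 2, (curl F)_z = 11x^4 + 11y^4.

Convert to polar (x = r cos θ, y = r sin θ, dA = r dr dθ); the integrand becomes 11r^4(sin(θ)^4 + cos(θ)^4), so

    ∬_D (curl F)_z dA = ∫_0^{2π} ∫_0^{5} (11r^4(sin(θ)^4 + cos(θ)^4)) · r dr dθ.

Inner (r from 0 to 5): 171875sin(θ)^4/6 + 171875cos(θ)^4/6.
Outer (θ from 0 to 2π): 171875π/4.

Therefore ∮_C F · dr = 171875π/4.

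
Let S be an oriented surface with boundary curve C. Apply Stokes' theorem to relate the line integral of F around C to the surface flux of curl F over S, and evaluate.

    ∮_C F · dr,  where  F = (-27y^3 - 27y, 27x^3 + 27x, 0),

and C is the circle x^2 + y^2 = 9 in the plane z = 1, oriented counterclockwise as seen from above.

Let S be the flat disk x^2 + y^2 ≤ 9 in the plane z = 1, with upward unit normal n̂ = ẑ. By Stokes' theorem,

    ∮_C F · dr = ∬_S (∇ × F) · n̂ dS = ∬_D (curl F)_z dA,

where D is the disk x^2 + y^2 ≤ 9.

Compute the curl of F = (-27y^3 - 27y, 27x^3 + 27x, 0):
    (∇ × F)_x = ∂F_z/∂y - ∂F_y/∂z = 0,
    (∇ × F)_y = ∂F_x/∂z - ∂F_z/∂x = 0,
    (∇ × F)_z = ∂F_y/∂x - ∂F_x/∂y = 81x^2 + 81y^2 + 54.

On z = 1, (curl F)_z = 81x^2 + 81y^2 + 54.

Convert to polar (x = r cos θ, y = r sin θ, dA = r dr dθ); the integrand becomes 81r^2 + 54, so

    ∬_D (curl F)_z dA = ∫_0^{2π} ∫_0^{3} (81r^2 + 54) · r dr dθ.

Inner (r from 0 to 3): 7533/4.
Outer (θ from 0 to 2π): 7533π/2.

Therefore ∮_C F · dr = 7533π/2.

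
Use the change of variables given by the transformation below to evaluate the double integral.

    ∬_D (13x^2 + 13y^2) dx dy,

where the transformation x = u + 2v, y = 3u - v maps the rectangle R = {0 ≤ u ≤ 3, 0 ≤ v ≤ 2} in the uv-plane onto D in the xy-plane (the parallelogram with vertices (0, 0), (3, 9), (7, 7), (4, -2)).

Compute the Jacobian determinant of (x, y) with respect to (u, v):

    ∂(x,y)/∂(u,v) = | 1  2 | = (1)(-1) - (2)(3) = -7.
                   | 3  -1 |

Its absolute value is |J| = 7 (the area scaling factor).

Substituting x = u + 2v, y = 3u - v into the integrand,

    13x^2 + 13y^2 → 130u^2 - 26u v + 65v^2,

so the integral becomes

    ∬_R (130u^2 - 26u v + 65v^2) · |J| du dv = ∫_0^3 ∫_0^2 (910u^2 - 182u v + 455v^2) dv du.

Inner (v): 1820u^2 - 364u + 3640/3.
Outer (u): 18382.

Therefore ∬_D (13x^2 + 13y^2) dx dy = 18382.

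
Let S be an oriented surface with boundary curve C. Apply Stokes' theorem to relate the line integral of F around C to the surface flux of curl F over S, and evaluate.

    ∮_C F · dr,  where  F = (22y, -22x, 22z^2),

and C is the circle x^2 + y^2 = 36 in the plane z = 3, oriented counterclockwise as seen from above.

Let S be the flat disk x^2 + y^2 ≤ 36 in the plane z = 3, with upward unit normal n̂ = ẑ. By Stokes' theorem,

    ∮_C F · dr = ∬_S (∇ × F) · n̂ dS = ∬_D (curl F)_z dA,

where D is the disk x^2 + y^2 ≤ 36.

Compute the curl of F = (22y, -22x, 22z^2):
    (∇ × F)_x = ∂F_z/∂y - ∂F_y/∂z = 0,
    (∇ × F)_y = ∂F_x/∂z - ∂F_z/∂x = 0,
    (∇ × F)_z = ∂F_y/∂x - ∂F_x/∂y = -44.

On z = 3, (curl F)_z = -44.

Convert to polar (x = r cos θ, y = r sin θ, dA = r dr dθ); the integrand becomes -44, so

    ∬_D (curl F)_z dA = ∫_0^{2π} ∫_0^{6} (-44) · r dr dθ.

Inner (r from 0 to 6): -792.
Outer (θ from 0 to 2π): -1584π.

Therefore ∮_C F · dr = -1584π.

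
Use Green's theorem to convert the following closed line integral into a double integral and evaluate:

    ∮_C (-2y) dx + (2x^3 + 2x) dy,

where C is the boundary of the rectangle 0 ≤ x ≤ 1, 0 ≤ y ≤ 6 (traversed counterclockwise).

Green's theorem converts the closed line integral into a double integral over the enclosed region D:

    ∮_C P dx + Q dy = ∬_D (∂Q/∂x - ∂P/∂y) dA.

Here P = -2y, Q = 2x^3 + 2x, so

    ∂Q/∂x = 6x^2 + 2,    ∂P/∂y = -2,
    ∂Q/∂x - ∂P/∂y = 6x^2 + 4.

D is the region 0 ≤ x ≤ 1, 0 ≤ y ≤ 6. Evaluating the double integral:

    ∬_D (6x^2 + 4) dA = ∫_0^{1} ∫_0^{6} (6x^2 + 4) dy dx.

Inner (y from 0 to 6): 36x^2 + 24.
Outer (x from 0 to 1): 36.

Therefore ∮_C P dx + Q dy = 36.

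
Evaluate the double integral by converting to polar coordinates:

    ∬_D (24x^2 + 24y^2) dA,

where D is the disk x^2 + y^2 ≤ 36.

The region D is 0 ≤ r ≤ 6, 0 ≤ θ ≤ 2π in polar coordinates, where x = r cos(θ), y = r sin(θ), and dA = r dr dθ.

Under the substitution, the integrand becomes 24r^2, so

    ∬_D (24x^2 + 24y^2) dA = ∫_{0}^{2π} ∫_{0}^{6} (24r^2) · r dr dθ.

Inner integral (in r): ∫_{0}^{6} (24r^2) · r dr = 7776.

Outer integral (in θ): ∫_{0}^{2π} (7776) dθ = 15552π.

Therefore ∬_D (24x^2 + 24y^2) dA = 15552π.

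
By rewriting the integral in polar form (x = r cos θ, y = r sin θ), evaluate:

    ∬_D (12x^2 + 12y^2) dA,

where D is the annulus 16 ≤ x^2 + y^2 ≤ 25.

The region D is 4 ≤ r ≤ 5, 0 ≤ θ ≤ 2π in polar coordinates, where x = r cos(θ), y = r sin(θ), and dA = r dr dθ.

Under the substitution, the integrand becomes 12r^2, so

    ∬_D (12x^2 + 12y^2) dA = ∫_{0}^{2π} ∫_{4}^{5} (12r^2) · r dr dθ.

Inner integral (in r): ∫_{4}^{5} (12r^2) · r dr = 1107.

Outer integral (in θ): ∫_{0}^{2π} (1107) dθ = 2214π.

Therefore ∬_D (12x^2 + 12y^2) dA = 2214π.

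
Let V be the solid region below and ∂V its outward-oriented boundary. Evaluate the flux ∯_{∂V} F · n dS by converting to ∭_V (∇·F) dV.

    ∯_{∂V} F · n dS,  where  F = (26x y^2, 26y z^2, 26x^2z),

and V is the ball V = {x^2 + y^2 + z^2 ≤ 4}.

By the divergence theorem,

    ∯_{∂V} F · n dS = ∭_V (∇ · F) dV.

Compute the divergence:
    ∇ · F = ∂F_x/∂x + ∂F_y/∂y + ∂F_z/∂z = 26y^2 + 26z^2 + 26x^2 = 26x^2 + 26y^2 + 26z^2.

In spherical coordinates, x = ρ sin(φ) cos(θ), y = ρ sin(φ) sin(θ), z = ρ cos(φ), dV = ρ^2 sin(φ) dρ dφ dθ, with 0 ≤ ρ ≤ 2, 0 ≤ φ ≤ π, 0 ≤ θ ≤ 2π.

The integrand, after substitution and multiplying by the volume element, becomes (26ρ^2) · ρ^2 sin(φ), so

    ∭_V (∇·F) dV = ∫_0^{2π} ∫_0^{π} ∫_0^{2} (26ρ^2) · ρ^2 sin(φ) dρ dφ dθ.

Inner (ρ from 0 to 2): 832sin(φ)/5.
Middle (φ from 0 to π): 1664/5.
Outer (θ from 0 to 2π): 3328π/5.

Therefore ∯_{∂V} F · n dS = 3328π/5.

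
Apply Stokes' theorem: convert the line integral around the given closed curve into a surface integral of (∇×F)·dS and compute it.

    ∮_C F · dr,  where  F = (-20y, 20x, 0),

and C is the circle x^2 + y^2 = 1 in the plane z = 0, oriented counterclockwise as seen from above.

Let S be the flat disk x^2 + y^2 ≤ 1 in the plane z = 0, with upward unit normal n̂ = ẑ. By Stokes' theorem,

    ∮_C F · dr = ∬_S (∇ × F) · n̂ dS = ∬_D (curl F)_z dA,

where D is the disk x^2 + y^2 ≤ 1.

Compute the curl of F = (-20y, 20x, 0):
    (∇ × F)_x = ∂F_z/∂y - ∂F_y/∂z = 0,
    (∇ × F)_y = ∂F_x/∂z - ∂F_z/∂x = 0,
    (∇ × F)_z = ∂F_y/∂x - ∂F_x/∂y = 40.

On z = 0, (curl F)_z = 40.

Convert to polar (x = r cos θ, y = r sin θ, dA = r dr dθ); the integrand becomes 40, so

    ∬_D (curl F)_z dA = ∫_0^{2π} ∫_0^{1} (40) · r dr dθ.

Inner (r from 0 to 1): 20.
Outer (θ from 0 to 2π): 40π.

Therefore ∮_C F · dr = 40π.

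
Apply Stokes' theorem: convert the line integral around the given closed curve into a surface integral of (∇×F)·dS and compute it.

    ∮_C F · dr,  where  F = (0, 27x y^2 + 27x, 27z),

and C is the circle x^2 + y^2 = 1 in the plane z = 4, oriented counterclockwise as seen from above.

Let S be the flat disk x^2 + y^2 ≤ 1 in the plane z = 4, with upward unit normal n̂ = ẑ. By Stokes' theorem,

    ∮_C F · dr = ∬_S (∇ × F) · n̂ dS = ∬_D (curl F)_z dA,

where D is the disk x^2 + y^2 ≤ 1.

Compute the curl of F = (0, 27x y^2 + 27x, 27z):
    (∇ × F)_x = ∂F_z/∂y - ∂F_y/∂z = 0,
    (∇ × F)_y = ∂F_x/∂z - ∂F_z/∂x = 0,
    (∇ × F)_z = ∂F_y/∂x - ∂F_x/∂y = 27y^2 + 27.

On z = 4, (curl F)_z = 27y^2 + 27.

Convert to polar (x = r cos θ, y = r sin θ, dA = r dr dθ); the integrand becomes 27r^2sin(θ)^2 + 27, so

    ∬_D (curl F)_z dA = ∫_0^{2π} ∫_0^{1} (27r^2sin(θ)^2 + 27) · r dr dθ.

Inner (r from 0 to 1): 27sin(θ)^2/4 + 27/2.
Outer (θ from 0 to 2π): 135π/4.

Therefore ∮_C F · dr = 135π/4.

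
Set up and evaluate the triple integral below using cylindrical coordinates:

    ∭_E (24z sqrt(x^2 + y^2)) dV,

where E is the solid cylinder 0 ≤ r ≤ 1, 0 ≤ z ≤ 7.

In cylindrical coordinates, x = r cos(θ), y = r sin(θ), z = z, and dV = r dr dθ dz.

The integrand becomes 24r z, so

    ∭_E (24z sqrt(x^2 + y^2)) dV = ∫_{0}^{2π} ∫_{0}^{1} ∫_{0}^{7} (24r z) · r dz dr dθ.

Inner (z): 588r^2.
Middle (r from 0 to 1): 196.
Outer (θ): 392π.

Therefore the triple integral equals 392π.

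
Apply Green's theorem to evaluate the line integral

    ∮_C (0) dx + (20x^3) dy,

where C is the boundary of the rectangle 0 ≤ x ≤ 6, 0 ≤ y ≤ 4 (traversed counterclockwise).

Green's theorem converts the closed line integral into a double integral over the enclosed region D:

    ∮_C P dx + Q dy = ∬_D (∂Q/∂x - ∂P/∂y) dA.

Here P = 0, Q = 20x^3, so

    ∂Q/∂x = 60x^2,    ∂P/∂y = 0,
    ∂Q/∂x - ∂P/∂y = 60x^2.

D is the region 0 ≤ x ≤ 6, 0 ≤ y ≤ 4. Evaluating the double integral:

    ∬_D (60x^2) dA = ∫_0^{6} ∫_0^{4} (60x^2) dy dx.

Inner (y from 0 to 4): 240x^2.
Outer (x from 0 to 6): 17280.

Therefore ∮_C P dx + Q dy = 17280.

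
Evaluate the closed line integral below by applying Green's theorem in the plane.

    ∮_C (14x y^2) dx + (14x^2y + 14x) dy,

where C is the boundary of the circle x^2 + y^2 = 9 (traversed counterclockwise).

Green's theorem converts the closed line integral into a double integral over the enclosed region D:

    ∮_C P dx + Q dy = ∬_D (∂Q/∂x - ∂P/∂y) dA.

Here P = 14x y^2, Q = 14x^2y + 14x, so

    ∂Q/∂x = 28x y + 14,    ∂P/∂y = 28x y,
    ∂Q/∂x - ∂P/∂y = 14.

D is the region x^2 + y^2 ≤ 9. Evaluating the double integral:

In polar coordinates (x = r cos θ, y = r sin θ, dA = r dr dθ) the integrand becomes 14, so

    ∬_D (14) dA = ∫_0^{2π} ∫_0^{3} (14) · r dr dθ.

Inner (r from 0 to 3): 63.
Outer (θ from 0 to 2π): 126π.

Therefore ∮_C P dx + Q dy = 126π.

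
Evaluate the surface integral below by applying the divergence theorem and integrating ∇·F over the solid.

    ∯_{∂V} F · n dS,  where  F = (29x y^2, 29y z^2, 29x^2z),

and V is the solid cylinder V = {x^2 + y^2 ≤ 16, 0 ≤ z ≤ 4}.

By the divergence theorem,

    ∯_{∂V} F · n dS = ∭_V (∇ · F) dV.

Compute the divergence:
    ∇ · F = ∂F_x/∂x + ∂F_y/∂y + ∂F_z/∂z = 29y^2 + 29z^2 + 29x^2 = 29x^2 + 29y^2 + 29z^2.

In cylindrical coordinates, x = r cos(θ), y = r sin(θ), z = z, dV = r dr dθ dz, with 0 ≤ r ≤ 4, 0 ≤ θ ≤ 2π, 0 ≤ z ≤ 4.

The integrand, after substitution and multiplying by the volume element, becomes (29r^2 + 29z^2) · r, so

    ∭_V (∇·F) dV = ∫_0^{2π} ∫_0^{4} ∫_0^{4} (29r^2 + 29z^2) · r dz dr dθ.

Inner (z from 0 to 4): 116r (r^2 + 16/3).
Middle (r from 0 to 4): 37120/3.
Outer (θ from 0 to 2π): 74240π/3.

Therefore ∯_{∂V} F · n dS = 74240π/3.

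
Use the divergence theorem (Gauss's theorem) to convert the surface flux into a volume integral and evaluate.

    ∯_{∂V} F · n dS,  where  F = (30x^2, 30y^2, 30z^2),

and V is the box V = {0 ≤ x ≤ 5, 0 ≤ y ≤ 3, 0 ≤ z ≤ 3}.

By the divergence theorem,

    ∯_{∂V} F · n dS = ∭_V (∇ · F) dV.

Compute the divergence:
    ∇ · F = ∂F_x/∂x + ∂F_y/∂y + ∂F_z/∂z = 60x + 60y + 60z.

V is a rectangular box, so dV = dx dy dz with 0 ≤ x ≤ 5, 0 ≤ y ≤ 3, 0 ≤ z ≤ 3.

Integrate (60x + 60y + 60z) over V as an iterated integral:

    ∭_V (∇·F) dV = ∫_0^{5} ∫_0^{3} ∫_0^{3} (60x + 60y + 60z) dz dy dx.

Inner (z from 0 to 3): 180x + 180y + 270.
Middle (y from 0 to 3): 540x + 1620.
Outer (x from 0 to 5): 14850.

Therefore ∯_{∂V} F · n dS = 14850.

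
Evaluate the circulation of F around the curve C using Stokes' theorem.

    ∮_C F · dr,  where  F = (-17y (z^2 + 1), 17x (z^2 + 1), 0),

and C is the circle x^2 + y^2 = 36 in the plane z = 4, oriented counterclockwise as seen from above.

Let S be the flat disk x^2 + y^2 ≤ 36 in the plane z = 4, with upward unit normal n̂ = ẑ. By Stokes' theorem,

    ∮_C F · dr = ∬_S (∇ × F) · n̂ dS = ∬_D (curl F)_z dA,

where D is the disk x^2 + y^2 ≤ 36.

Compute the curl of F = (-17y (z^2 + 1), 17x (z^2 + 1), 0):
    (∇ × F)_x = ∂F_z/∂y - ∂F_y/∂z = -34x z,
    (∇ × F)_y = ∂F_x/∂z - ∂F_z/∂x = -34y z,
    (∇ × F)_z = ∂F_y/∂x - ∂F_x/∂y = 34z^2 + 34.

On z = 4, (curl F)_z = 578.

Convert to polar (x = r cos θ, y = r sin θ, dA = r dr dθ); the integrand becomes 578, so

    ∬_D (curl F)_z dA = ∫_0^{2π} ∫_0^{6} (578) · r dr dθ.

Inner (r from 0 to 6): 10404.
Outer (θ from 0 to 2π): 20808π.

Therefore ∮_C F · dr = 20808π.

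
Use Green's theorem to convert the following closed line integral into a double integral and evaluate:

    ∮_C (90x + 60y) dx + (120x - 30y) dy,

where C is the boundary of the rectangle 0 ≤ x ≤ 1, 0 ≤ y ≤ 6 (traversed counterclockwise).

Green's theorem converts the closed line integral into a double integral over the enclosed region D:

    ∮_C P dx + Q dy = ∬_D (∂Q/∂x - ∂P/∂y) dA.

Here P = 90x + 60y, Q = 120x - 30y, so

    ∂Q/∂x = 120,    ∂P/∂y = 60,
    ∂Q/∂x - ∂P/∂y = 60.

D is the region 0 ≤ x ≤ 1, 0 ≤ y ≤ 6. Evaluating the double integral:

    ∬_D (60) dA = ∫_0^{1} ∫_0^{6} (60) dy dx.

Inner (y from 0 to 6): 360.
Outer (x from 0 to 1): 360.

Therefore ∮_C P dx + Q dy = 360.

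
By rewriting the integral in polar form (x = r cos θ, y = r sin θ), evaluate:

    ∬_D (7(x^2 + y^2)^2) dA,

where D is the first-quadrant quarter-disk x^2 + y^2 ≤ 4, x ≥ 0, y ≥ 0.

The region D is 0 ≤ r ≤ 2, 0 ≤ θ ≤ π/2 in polar coordinates, where x = r cos(θ), y = r sin(θ), and dA = r dr dθ.

Under the substitution, the integrand becomes 7r^4, so

    ∬_D (7(x^2 + y^2)^2) dA = ∫_{0}^{π/2} ∫_{0}^{2} (7r^4) · r dr dθ.

Inner integral (in r): ∫_{0}^{2} (7r^4) · r dr = 224/3.

Outer integral (in θ): ∫_{0}^{π/2} (224/3) dθ = 112π/3.

Therefore ∬_D (7(x^2 + y^2)^2) dA = 112π/3.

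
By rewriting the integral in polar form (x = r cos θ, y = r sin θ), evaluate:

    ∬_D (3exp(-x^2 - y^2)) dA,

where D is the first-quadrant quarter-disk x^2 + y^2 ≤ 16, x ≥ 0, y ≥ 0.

The region D is 0 ≤ r ≤ 4, 0 ≤ θ ≤ π/2 in polar coordinates, where x = r cos(θ), y = r sin(θ), and dA = r dr dθ.

Under the substitution, the integrand becomes 3exp(-r^2), so

    ∬_D (3exp(-x^2 - y^2)) dA = ∫_{0}^{π/2} ∫_{0}^{4} (3exp(-r^2)) · r dr dθ.

Inner integral (in r): ∫_{0}^{4} (3exp(-r^2)) · r dr = 3/2 - 3exp(-16)/2.

Outer integral (in θ): ∫_{0}^{π/2} (3/2 - 3exp(-16)/2) dθ = -3π (1 - exp(16))exp(-16)/4.

Therefore ∬_D (3exp(-x^2 - y^2)) dA = -3π (1 - exp(16))exp(-16)/4.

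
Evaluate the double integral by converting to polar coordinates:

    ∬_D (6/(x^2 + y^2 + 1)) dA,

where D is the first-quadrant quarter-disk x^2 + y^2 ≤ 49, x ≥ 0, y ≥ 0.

The region D is 0 ≤ r ≤ 7, 0 ≤ θ ≤ π/2 in polar coordinates, where x = r cos(θ), y = r sin(θ), and dA = r dr dθ.

Under the substitution, the integrand becomes 6/(r^2 + 1), so

    ∬_D (6/(x^2 + y^2 + 1)) dA = ∫_{0}^{π/2} ∫_{0}^{7} (6/(r^2 + 1)) · r dr dθ.

Inner integral (in r): ∫_{0}^{7} (6/(r^2 + 1)) · r dr = log(125000).

Outer integral (in θ): ∫_{0}^{π/2} (log(125000)) dθ = log(125000^(π/2)).

Therefore ∬_D (6/(x^2 + y^2 + 1)) dA = log(125000^(π/2)).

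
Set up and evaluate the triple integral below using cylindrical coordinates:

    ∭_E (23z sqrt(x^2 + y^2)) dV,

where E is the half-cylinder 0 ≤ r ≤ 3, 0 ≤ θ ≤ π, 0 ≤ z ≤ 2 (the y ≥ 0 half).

In cylindrical coordinates, x = r cos(θ), y = r sin(θ), z = z, and dV = r dr dθ dz.

The integrand becomes 23r z, so

    ∭_E (23z sqrt(x^2 + y^2)) dV = ∫_{0}^{π} ∫_{0}^{3} ∫_{0}^{2} (23r z) · r dz dr dθ.

Inner (z): 46r^2.
Middle (r from 0 to 3): 414.
Outer (θ): 414π.

Therefore the triple integral equals 414π.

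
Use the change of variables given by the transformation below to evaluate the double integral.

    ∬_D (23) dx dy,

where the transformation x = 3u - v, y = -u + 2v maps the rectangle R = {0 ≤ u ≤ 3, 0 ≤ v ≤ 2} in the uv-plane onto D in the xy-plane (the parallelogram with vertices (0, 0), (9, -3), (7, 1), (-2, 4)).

Compute the Jacobian determinant of (x, y) with respect to (u, v):

    ∂(x,y)/∂(u,v) = | 3  -1 | = (3)(2) - (-1)(-1) = 5.
                   | -1  2 |

Its absolute value is |J| = 5 (the area scaling factor).

Substituting x = 3u - v, y = -u + 2v into the integrand,

    23 → 23,

so the integral becomes

    ∬_R (23) · |J| du dv = ∫_0^3 ∫_0^2 (115) dv du.

Inner (v): 230.
Outer (u): 690.

Therefore ∬_D (23) dx dy = 690.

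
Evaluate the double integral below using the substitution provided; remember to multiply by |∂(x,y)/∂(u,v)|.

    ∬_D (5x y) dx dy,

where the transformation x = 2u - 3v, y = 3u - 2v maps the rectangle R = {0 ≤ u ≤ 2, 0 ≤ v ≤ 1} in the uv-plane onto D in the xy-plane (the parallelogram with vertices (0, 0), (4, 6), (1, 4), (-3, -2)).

Compute the Jacobian determinant of (x, y) with respect to (u, v):

    ∂(x,y)/∂(u,v) = | 2  -3 | = (2)(-2) - (-3)(3) = 5.
                   | 3  -2 |

Its absolute value is |J| = 5 (the area scaling factor).

Substituting x = 2u - 3v, y = 3u - 2v into the integrand,

    5x y → 30u^2 - 65u v + 30v^2,

so the integral becomes

    ∬_R (30u^2 - 65u v + 30v^2) · |J| du dv = ∫_0^2 ∫_0^1 (150u^2 - 325u v + 150v^2) dv du.

Inner (v): 150u^2 - 325u/2 + 50.
Outer (u): 175.

Therefore ∬_D (5x y) dx dy = 175.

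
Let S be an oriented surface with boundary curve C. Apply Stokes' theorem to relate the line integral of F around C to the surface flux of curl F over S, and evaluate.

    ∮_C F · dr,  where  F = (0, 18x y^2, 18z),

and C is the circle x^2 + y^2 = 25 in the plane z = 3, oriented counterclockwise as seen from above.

Let S be the flat disk x^2 + y^2 ≤ 25 in the plane z = 3, with upward unit normal n̂ = ẑ. By Stokes' theorem,

    ∮_C F · dr = ∬_S (∇ × F) · n̂ dS = ∬_D (curl F)_z dA,

where D is the disk x^2 + y^2 ≤ 25.

Compute the curl of F = (0, 18x y^2, 18z):
    (∇ × F)_x = ∂F_z/∂y - ∂F_y/∂z = 0,
    (∇ × F)_y = ∂F_x/∂z - ∂F_z/∂x = 0,
    (∇ × F)_z = ∂F_y/∂x - ∂F_x/∂y = 18y^2.

On z = 3, (curl F)_z = 18y^2.

Convert to polar (x = r cos θ, y = r sin θ, dA = r dr dθ); the integrand becomes 18r^2sin(θ)^2, so

    ∬_D (curl F)_z dA = ∫_0^{2π} ∫_0^{5} (18r^2sin(θ)^2) · r dr dθ.

Inner (r from 0 to 5): 5625sin(θ)^2/2.
Outer (θ from 0 to 2π): 5625π/2.

Therefore ∮_C F · dr = 5625π/2.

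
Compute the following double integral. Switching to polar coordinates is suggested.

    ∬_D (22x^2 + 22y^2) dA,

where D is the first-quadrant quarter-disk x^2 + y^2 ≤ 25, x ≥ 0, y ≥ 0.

The region D is 0 ≤ r ≤ 5, 0 ≤ θ ≤ π/2 in polar coordinates, where x = r cos(θ), y = r sin(θ), and dA = r dr dθ.

Under the substitution, the integrand becomes 22r^2, so

    ∬_D (22x^2 + 22y^2) dA = ∫_{0}^{π/2} ∫_{0}^{5} (22r^2) · r dr dθ.

Inner integral (in r): ∫_{0}^{5} (22r^2) · r dr = 6875/2.

Outer integral (in θ): ∫_{0}^{π/2} (6875/2) dθ = 6875π/4.

Therefore ∬_D (22x^2 + 22y^2) dA = 6875π/4.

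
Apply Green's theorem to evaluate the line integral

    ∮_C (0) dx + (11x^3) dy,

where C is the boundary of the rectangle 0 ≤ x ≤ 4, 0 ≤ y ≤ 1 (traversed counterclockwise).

Green's theorem converts the closed line integral into a double integral over the enclosed region D:

    ∮_C P dx + Q dy = ∬_D (∂Q/∂x - ∂P/∂y) dA.

Here P = 0, Q = 11x^3, so

    ∂Q/∂x = 33x^2,    ∂P/∂y = 0,
    ∂Q/∂x - ∂P/∂y = 33x^2.

D is the region 0 ≤ x ≤ 4, 0 ≤ y ≤ 1. Evaluating the double integral:

    ∬_D (33x^2) dA = ∫_0^{4} ∫_0^{1} (33x^2) dy dx.

Inner (y from 0 to 1): 33x^2.
Outer (x from 0 to 4): 704.

Therefore ∮_C P dx + Q dy = 704.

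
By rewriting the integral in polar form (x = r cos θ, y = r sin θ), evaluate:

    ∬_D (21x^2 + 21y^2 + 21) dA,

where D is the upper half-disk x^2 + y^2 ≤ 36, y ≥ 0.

The region D is 0 ≤ r ≤ 6, 0 ≤ θ ≤ π in polar coordinates, where x = r cos(θ), y = r sin(θ), and dA = r dr dθ.

Under the substitution, the integrand becomes 21r^2 + 21, so

    ∬_D (21x^2 + 21y^2 + 21) dA = ∫_{0}^{π} ∫_{0}^{6} (21r^2 + 21) · r dr dθ.

Inner integral (in r): ∫_{0}^{6} (21r^2 + 21) · r dr = 7182.

Outer integral (in θ): ∫_{0}^{π} (7182) dθ = 7182π.

Therefore ∬_D (21x^2 + 21y^2 + 21) dA = 7182π.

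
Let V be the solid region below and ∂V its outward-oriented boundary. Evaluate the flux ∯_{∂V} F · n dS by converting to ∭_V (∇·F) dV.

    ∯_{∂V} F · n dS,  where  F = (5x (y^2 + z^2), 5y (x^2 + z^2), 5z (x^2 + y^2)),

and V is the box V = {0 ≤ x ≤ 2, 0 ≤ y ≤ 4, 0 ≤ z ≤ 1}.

By the divergence theorem,

    ∯_{∂V} F · n dS = ∭_V (∇ · F) dV.

Compute the divergence:
    ∇ · F = ∂F_x/∂x + ∂F_y/∂y + ∂F_z/∂z = 5y^2 + 5z^2 + 5x^2 + 5z^2 + 5x^2 + 5y^2 = 10x^2 + 10y^2 + 10z^2.

V is a rectangular box, so dV = dx dy dz with 0 ≤ x ≤ 2, 0 ≤ y ≤ 4, 0 ≤ z ≤ 1.

Integrate (10x^2 + 10y^2 + 10z^2) over V as an iterated integral:

    ∭_V (∇·F) dV = ∫_0^{2} ∫_0^{4} ∫_0^{1} (10x^2 + 10y^2 + 10z^2) dz dy dx.

Inner (z from 0 to 1): 10x^2 + 10y^2 + 10/3.
Middle (y from 0 to 4): 40x^2 + 680/3.
Outer (x from 0 to 2): 560.

Therefore ∯_{∂V} F · n dS = 560.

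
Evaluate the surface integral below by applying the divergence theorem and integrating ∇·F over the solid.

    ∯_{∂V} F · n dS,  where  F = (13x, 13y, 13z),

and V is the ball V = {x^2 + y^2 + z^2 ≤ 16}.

By the divergence theorem,

    ∯_{∂V} F · n dS = ∭_V (∇ · F) dV.

Compute the divergence:
    ∇ · F = ∂F_x/∂x + ∂F_y/∂y + ∂F_z/∂z = 13 + 13 + 13 = 39.

In spherical coordinates, x = ρ sin(φ) cos(θ), y = ρ sin(φ) sin(θ), z = ρ cos(φ), dV = ρ^2 sin(φ) dρ dφ dθ, with 0 ≤ ρ ≤ 4, 0 ≤ φ ≤ π, 0 ≤ θ ≤ 2π.

The integrand, after substitution and multiplying by the volume element, becomes (39) · ρ^2 sin(φ), so

    ∭_V (∇·F) dV = ∫_0^{2π} ∫_0^{π} ∫_0^{4} (39) · ρ^2 sin(φ) dρ dφ dθ.

Inner (ρ from 0 to 4): 832sin(φ).
Middle (φ from 0 to π): 1664.
Outer (θ from 0 to 2π): 3328π.

Therefore ∯_{∂V} F · n dS = 3328π.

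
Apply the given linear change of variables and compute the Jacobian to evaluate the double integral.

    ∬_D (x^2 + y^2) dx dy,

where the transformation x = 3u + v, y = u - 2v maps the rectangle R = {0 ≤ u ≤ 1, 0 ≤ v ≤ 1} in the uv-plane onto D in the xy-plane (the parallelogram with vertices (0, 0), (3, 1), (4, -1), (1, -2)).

Compute the Jacobian determinant of (x, y) with respect to (u, v):

    ∂(x,y)/∂(u,v) = | 3  1 | = (3)(-2) - (1)(1) = -7.
                   | 1  -2 |

Its absolute value is |J| = 7 (the area scaling factor).

Substituting x = 3u + v, y = u - 2v into the integrand,

    x^2 + y^2 → 10u^2 + 2u v + 5v^2,

so the integral becomes

    ∬_R (10u^2 + 2u v + 5v^2) · |J| du dv = ∫_0^1 ∫_0^1 (70u^2 + 14u v + 35v^2) dv du.

Inner (v): 70u^2 + 7u + 35/3.
Outer (u): 77/2.

Therefore ∬_D (x^2 + y^2) dx dy = 77/2.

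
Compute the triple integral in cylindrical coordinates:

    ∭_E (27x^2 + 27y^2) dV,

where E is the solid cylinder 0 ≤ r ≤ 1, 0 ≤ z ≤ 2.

In cylindrical coordinates, x = r cos(θ), y = r sin(θ), z = z, and dV = r dr dθ dz.

The integrand becomes 27r^2, so

    ∭_E (27x^2 + 27y^2) dV = ∫_{0}^{2π} ∫_{0}^{1} ∫_{0}^{2} (27r^2) · r dz dr dθ.

Inner (z): 54r^3.
Middle (r from 0 to 1): 27/2.
Outer (θ): 27π.

Therefore the triple integral equals 27π.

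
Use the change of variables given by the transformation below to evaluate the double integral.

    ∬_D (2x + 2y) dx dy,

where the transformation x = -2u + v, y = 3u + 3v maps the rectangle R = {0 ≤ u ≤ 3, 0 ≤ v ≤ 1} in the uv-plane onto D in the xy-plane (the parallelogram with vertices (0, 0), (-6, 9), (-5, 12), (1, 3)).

Compute the Jacobian determinant of (x, y) with respect to (u, v):

    ∂(x,y)/∂(u,v) = | -2  1 | = (-2)(3) - (1)(3) = -9.
                   | 3  3 |

Its absolute value is |J| = 9 (the area scaling factor).

Substituting x = -2u + v, y = 3u + 3v into the integrand,

    2x + 2y → 2u + 8v,

so the integral becomes

    ∬_R (2u + 8v) · |J| du dv = ∫_0^3 ∫_0^1 (18u + 72v) dv du.

Inner (v): 18u + 36.
Outer (u): 189.

Therefore ∬_D (2x + 2y) dx dy = 189.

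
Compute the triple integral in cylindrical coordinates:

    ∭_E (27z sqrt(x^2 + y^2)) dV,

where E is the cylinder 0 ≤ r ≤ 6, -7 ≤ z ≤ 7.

In cylindrical coordinates, x = r cos(θ), y = r sin(θ), z = z, and dV = r dr dθ dz.

The integrand becomes 27r z, so

    ∭_E (27z sqrt(x^2 + y^2)) dV = ∫_{0}^{2π} ∫_{0}^{6} ∫_{-7}^{7} (27r z) · r dz dr dθ.

Inner (z): 0.
Middle (r from 0 to 6): 0.
Outer (θ): 0.

Therefore the triple integral equals 0.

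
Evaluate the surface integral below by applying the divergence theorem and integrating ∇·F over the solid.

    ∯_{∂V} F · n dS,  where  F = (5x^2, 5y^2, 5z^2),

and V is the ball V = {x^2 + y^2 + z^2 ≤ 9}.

By the divergence theorem,

    ∯_{∂V} F · n dS = ∭_V (∇ · F) dV.

Compute the divergence:
    ∇ · F = ∂F_x/∂x + ∂F_y/∂y + ∂F_z/∂z = 10x + 10y + 10z.

In spherical coordinates, x = ρ sin(φ) cos(θ), y = ρ sin(φ) sin(θ), z = ρ cos(φ), dV = ρ^2 sin(φ) dρ dφ dθ, with 0 ≤ ρ ≤ 3, 0 ≤ φ ≤ π, 0 ≤ θ ≤ 2π.

The integrand, after substitution and multiplying by the volume element, becomes (10ρ (sqrt(2)sin(φ)sin(θ + π/4) + cos(φ))) · ρ^2 sin(φ), so

    ∭_V (∇·F) dV = ∫_0^{2π} ∫_0^{π} ∫_0^{3} (10ρ (sqrt(2)sin(φ)sin(θ + π/4) + cos(φ))) · ρ^2 sin(φ) dρ dφ dθ.

Inner (ρ from 0 to 3): 405(sqrt(2)sin(φ)sin(θ + π/4) + cos(φ))sin(φ)/2.
Middle (φ from 0 to π): 405sqrt(2)π sin(θ + π/4)/4.
Outer (θ from 0 to 2π): 0.

Therefore ∯_{∂V} F · n dS = 0.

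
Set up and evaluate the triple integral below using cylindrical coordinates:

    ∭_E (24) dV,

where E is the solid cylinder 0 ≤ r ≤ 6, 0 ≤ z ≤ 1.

In cylindrical coordinates, x = r cos(θ), y = r sin(θ), z = z, and dV = r dr dθ dz.

The integrand becomes 24, so

    ∭_E (24) dV = ∫_{0}^{2π} ∫_{0}^{6} ∫_{0}^{1} (24) · r dz dr dθ.

Inner (z): 24r.
Middle (r from 0 to 6): 432.
Outer (θ): 864π.

Therefore the triple integral equals 864π.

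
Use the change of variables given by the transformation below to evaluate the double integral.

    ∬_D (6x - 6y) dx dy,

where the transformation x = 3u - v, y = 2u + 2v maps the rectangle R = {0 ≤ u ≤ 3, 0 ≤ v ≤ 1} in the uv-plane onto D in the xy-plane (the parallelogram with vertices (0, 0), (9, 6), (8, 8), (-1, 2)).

Compute the Jacobian determinant of (x, y) with respect to (u, v):

    ∂(x,y)/∂(u,v) = | 3  -1 | = (3)(2) - (-1)(2) = 8.
                   | 2  2 |

Its absolute value is |J| = 8 (the area scaling factor).

Substituting x = 3u - v, y = 2u + 2v into the integrand,

    6x - 6y → 6u - 18v,

so the integral becomes

    ∬_R (6u - 18v) · |J| du dv = ∫_0^3 ∫_0^1 (48u - 144v) dv du.

Inner (v): 48u - 72.
Outer (u): 0.

Therefore ∬_D (6x - 6y) dx dy = 0.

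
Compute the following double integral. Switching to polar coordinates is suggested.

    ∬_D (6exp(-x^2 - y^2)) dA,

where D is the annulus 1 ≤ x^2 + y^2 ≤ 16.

The region D is 1 ≤ r ≤ 4, 0 ≤ θ ≤ 2π in polar coordinates, where x = r cos(θ), y = r sin(θ), and dA = r dr dθ.

Under the substitution, the integrand becomes 6exp(-r^2), so

    ∬_D (6exp(-x^2 - y^2)) dA = ∫_{0}^{2π} ∫_{1}^{4} (6exp(-r^2)) · r dr dθ.

Inner integral (in r): ∫_{1}^{4} (6exp(-r^2)) · r dr = -(3 - 3exp(15))exp(-16).

Outer integral (in θ): ∫_{0}^{2π} (-(3 - 3exp(15))exp(-16)) dθ = -6π (1 - exp(15))exp(-16).

Therefore ∬_D (6exp(-x^2 - y^2)) dA = -6π (1 - exp(15))exp(-16).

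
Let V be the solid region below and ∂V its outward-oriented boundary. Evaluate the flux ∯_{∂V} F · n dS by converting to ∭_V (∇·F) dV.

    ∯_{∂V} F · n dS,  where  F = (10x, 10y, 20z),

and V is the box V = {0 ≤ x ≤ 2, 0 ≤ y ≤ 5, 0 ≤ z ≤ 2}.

By the divergence theorem,

    ∯_{∂V} F · n dS = ∭_V (∇ · F) dV.

Compute the divergence:
    ∇ · F = ∂F_x/∂x + ∂F_y/∂y + ∂F_z/∂z = 10 + 10 + 20 = 40.

V is a rectangular box, so dV = dx dy dz with 0 ≤ x ≤ 2, 0 ≤ y ≤ 5, 0 ≤ z ≤ 2.

Integrate (40) over V as an iterated integral:

    ∭_V (∇·F) dV = ∫_0^{2} ∫_0^{5} ∫_0^{2} (40) dz dy dx.

Inner (z from 0 to 2): 80.
Middle (y from 0 to 5): 400.
Outer (x from 0 to 2): 800.

Therefore ∯_{∂V} F · n dS = 800.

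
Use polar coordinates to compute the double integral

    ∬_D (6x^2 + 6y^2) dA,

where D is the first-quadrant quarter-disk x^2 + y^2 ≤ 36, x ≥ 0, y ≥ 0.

The region D is 0 ≤ r ≤ 6, 0 ≤ θ ≤ π/2 in polar coordinates, where x = r cos(θ), y = r sin(θ), and dA = r dr dθ.

Under the substitution, the integrand becomes 6r^2, so

    ∬_D (6x^2 + 6y^2) dA = ∫_{0}^{π/2} ∫_{0}^{6} (6r^2) · r dr dθ.

Inner integral (in r): ∫_{0}^{6} (6r^2) · r dr = 1944.

Outer integral (in θ): ∫_{0}^{π/2} (1944) dθ = 972π.

Therefore ∬_D (6x^2 + 6y^2) dA = 972π.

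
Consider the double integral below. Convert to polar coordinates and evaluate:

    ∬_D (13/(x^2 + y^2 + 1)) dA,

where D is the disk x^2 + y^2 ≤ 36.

The region D is 0 ≤ r ≤ 6, 0 ≤ θ ≤ 2π in polar coordinates, where x = r cos(θ), y = r sin(θ), and dA = r dr dθ.

Under the substitution, the integrand becomes 13/(r^2 + 1), so

    ∬_D (13/(x^2 + y^2 + 1)) dA = ∫_{0}^{2π} ∫_{0}^{6} (13/(r^2 + 1)) · r dr dθ.

Inner integral (in r): ∫_{0}^{6} (13/(r^2 + 1)) · r dr = 13log(37)/2.

Outer integral (in θ): ∫_{0}^{2π} (13log(37)/2) dθ = 13π log(37).

Therefore ∬_D (13/(x^2 + y^2 + 1)) dA = 13π log(37).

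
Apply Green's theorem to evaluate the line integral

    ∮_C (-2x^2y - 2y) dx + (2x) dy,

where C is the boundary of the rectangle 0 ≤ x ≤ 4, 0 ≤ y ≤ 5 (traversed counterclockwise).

Green's theorem converts the closed line integral into a double integral over the enclosed region D:

    ∮_C P dx + Q dy = ∬_D (∂Q/∂x - ∂P/∂y) dA.

Here P = -2x^2y - 2y, Q = 2x, so

    ∂Q/∂x = 2,    ∂P/∂y = -2x^2 - 2,
    ∂Q/∂x - ∂P/∂y = 2x^2 + 4.

D is the region 0 ≤ x ≤ 4, 0 ≤ y ≤ 5. Evaluating the double integral:

    ∬_D (2x^2 + 4) dA = ∫_0^{4} ∫_0^{5} (2x^2 + 4) dy dx.

Inner (y from 0 to 5): 10x^2 + 20.
Outer (x from 0 to 4): 880/3.

Therefore ∮_C P dx + Q dy = 880/3.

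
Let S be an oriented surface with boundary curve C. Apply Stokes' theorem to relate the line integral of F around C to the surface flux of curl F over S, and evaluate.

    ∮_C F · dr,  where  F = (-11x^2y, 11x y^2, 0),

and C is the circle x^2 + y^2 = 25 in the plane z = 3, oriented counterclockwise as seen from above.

Let S be the flat disk x^2 + y^2 ≤ 25 in the plane z = 3, with upward unit normal n̂ = ẑ. By Stokes' theorem,

    ∮_C F · dr = ∬_S (∇ × F) · n̂ dS = ∬_D (curl F)_z dA,

where D is the disk x^2 + y^2 ≤ 25.

Compute the curl of F = (-11x^2y, 11x y^2, 0):
    (∇ × F)_x = ∂F_z/∂y - ∂F_y/∂z = 0,
    (∇ × F)_y = ∂F_x/∂z - ∂F_z/∂x = 0,
    (∇ × F)_z = ∂F_y/∂x - ∂F_x/∂y = 11x^2 + 11y^2.

On z = 3, (curl F)_z = 11x^2 + 11y^2.

Convert to polar (x = r cos θ, y = r sin θ, dA = r dr dθ); the integrand becomes 11r^2, so

    ∬_D (curl F)_z dA = ∫_0^{2π} ∫_0^{5} (11r^2) · r dr dθ.

Inner (r from 0 to 5): 6875/4.
Outer (θ from 0 to 2π): 6875π/2.

Therefore ∮_C F · dr = 6875π/2.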